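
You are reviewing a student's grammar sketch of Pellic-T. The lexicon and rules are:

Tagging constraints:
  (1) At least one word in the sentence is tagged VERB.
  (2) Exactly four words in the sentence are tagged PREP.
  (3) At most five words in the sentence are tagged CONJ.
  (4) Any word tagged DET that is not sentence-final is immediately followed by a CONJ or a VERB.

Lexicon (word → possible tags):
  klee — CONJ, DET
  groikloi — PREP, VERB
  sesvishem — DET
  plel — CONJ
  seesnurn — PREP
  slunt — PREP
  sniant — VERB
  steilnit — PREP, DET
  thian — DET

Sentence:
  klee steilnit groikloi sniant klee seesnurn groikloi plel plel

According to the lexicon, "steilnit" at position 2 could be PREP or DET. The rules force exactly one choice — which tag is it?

Candidates per position — 1:klee {CONJ,DET}; 2:steilnit {PREP,DET}; 3:groikloi {PREP,VERB}; 4:sniant {VERB}; 5:klee {CONJ,DET}; 6:seesnurn {PREP}; 7:groikloi {PREP,VERB}; 8:plel {CONJ}; 9:plel {CONJ}.
Position 1: tagging it DET would leave rule 4 unsatisfiable, so it must be CONJ.
Position 2: tagging it DET would leave rule 2 unsatisfiable, so it must be PREP.
Position 3: tagging it VERB would leave rule 2 unsatisfiable, so it must be PREP.
Position 5: tagging it DET would leave rule 4 unsatisfiable, so it must be CONJ.
Position 7: tagging it VERB would leave rule 2 unsatisfiable, so it must be PREP.
So the tagging must be: CONJ PREP PREP VERB CONJ PREP PREP CONJ CONJ.
Check: rule 1 ✓; rule 2 ✓; rule 3 ✓; rule 4 ✓.

PREP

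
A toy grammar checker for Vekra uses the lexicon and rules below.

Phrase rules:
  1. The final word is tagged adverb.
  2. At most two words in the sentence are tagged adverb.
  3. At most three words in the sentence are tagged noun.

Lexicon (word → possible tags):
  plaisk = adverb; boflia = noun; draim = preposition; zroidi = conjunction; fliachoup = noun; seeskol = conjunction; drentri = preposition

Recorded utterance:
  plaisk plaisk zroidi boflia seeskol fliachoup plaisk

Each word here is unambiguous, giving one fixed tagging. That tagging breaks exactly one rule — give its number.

Fixed tagging: adverb adverb conjunction noun conjunction noun adverb.
Checking each rule: R1 pass, R2 fail, R3 pass.
Only rule 2 fails.

2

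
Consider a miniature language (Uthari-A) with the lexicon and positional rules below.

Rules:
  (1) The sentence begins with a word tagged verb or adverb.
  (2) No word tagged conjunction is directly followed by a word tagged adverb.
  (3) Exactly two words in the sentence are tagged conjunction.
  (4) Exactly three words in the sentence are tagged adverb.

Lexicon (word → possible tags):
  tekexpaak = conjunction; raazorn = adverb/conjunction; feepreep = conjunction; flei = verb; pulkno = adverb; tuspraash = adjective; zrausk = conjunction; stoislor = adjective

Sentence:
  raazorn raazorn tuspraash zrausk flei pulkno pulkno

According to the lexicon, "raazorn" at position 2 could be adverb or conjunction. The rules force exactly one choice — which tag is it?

conjunction

Candidates per position — 1:raazorn {adverb,conjunction}; 2:raazorn {adverb,conjunction}; 3:tuspraash {adjective}; 4:zrausk {conjunction}; 5:flei {verb}; 6:pulkno {adverb}; 7:pulkno {adverb}.
Word 1 cannot be conjunction — rule 1 would then fail for every completion. It is adverb.
Word 2 cannot be adverb — rule 3 would then fail for every completion. It is conjunction.
That leaves exactly one tagging: adverb conjunction adjective conjunction verb adverb adverb.
Verifying each rule — rule 1 satisfied; rule 2 satisfied; rule 3 satisfied; rule 4 satisfied.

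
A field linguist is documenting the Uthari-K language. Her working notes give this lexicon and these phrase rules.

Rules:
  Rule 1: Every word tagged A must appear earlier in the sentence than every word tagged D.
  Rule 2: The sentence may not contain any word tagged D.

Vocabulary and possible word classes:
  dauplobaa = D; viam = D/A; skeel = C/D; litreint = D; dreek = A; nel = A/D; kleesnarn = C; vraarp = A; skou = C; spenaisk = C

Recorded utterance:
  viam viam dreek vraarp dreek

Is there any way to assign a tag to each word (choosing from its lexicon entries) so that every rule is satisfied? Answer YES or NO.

YES

Candidates per position — 1:viam {D,A}; 2:viam {D,A}; 3:dreek {A}; 4:vraarp {A}; 5:dreek {A}.
One satisfying assignment: A A A A A.
Check: rule 1 satisfied; rule 2 satisfied.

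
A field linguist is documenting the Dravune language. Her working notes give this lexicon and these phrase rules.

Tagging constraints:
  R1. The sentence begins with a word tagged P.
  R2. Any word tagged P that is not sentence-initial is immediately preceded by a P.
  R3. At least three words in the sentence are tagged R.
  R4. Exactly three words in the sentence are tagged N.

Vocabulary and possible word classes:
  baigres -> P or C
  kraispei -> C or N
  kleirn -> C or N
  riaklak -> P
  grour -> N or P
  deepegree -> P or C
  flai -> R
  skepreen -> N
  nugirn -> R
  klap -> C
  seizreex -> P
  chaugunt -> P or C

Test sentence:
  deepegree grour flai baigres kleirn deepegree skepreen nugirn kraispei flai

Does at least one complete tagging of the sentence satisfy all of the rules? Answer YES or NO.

YES

Candidates per position — 1:deepegree {P,C}; 2:grour {N,P}; 3:flai {R}; 4:baigres {P,C}; 5:kleirn {C,N}; 6:deepegree {P,C}; 7:skepreen {N}; 8:nugirn {R}; 9:kraispei {C,N}; 10:flai {R}.
One satisfying assignment: P N R C N C N R C R.
Rule-by-rule: rule 1 ✓; rule 2 ✓; rule 3 ✓; rule 4 ✓.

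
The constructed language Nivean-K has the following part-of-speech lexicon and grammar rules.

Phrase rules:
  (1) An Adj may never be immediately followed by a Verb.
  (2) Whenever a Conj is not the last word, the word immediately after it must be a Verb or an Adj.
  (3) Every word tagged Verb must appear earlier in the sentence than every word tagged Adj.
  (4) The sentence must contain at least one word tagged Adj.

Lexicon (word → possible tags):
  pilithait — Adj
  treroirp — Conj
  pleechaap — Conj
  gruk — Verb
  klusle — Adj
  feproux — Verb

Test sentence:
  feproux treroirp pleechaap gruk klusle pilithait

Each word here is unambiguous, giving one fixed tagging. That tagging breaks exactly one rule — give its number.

Fixed tagging: Verb Conj Conj Verb Adj Adj.
Checking each rule: R1 ok, R2 fails, R3 ok, R4 ok.
Only rule 2 fails.

2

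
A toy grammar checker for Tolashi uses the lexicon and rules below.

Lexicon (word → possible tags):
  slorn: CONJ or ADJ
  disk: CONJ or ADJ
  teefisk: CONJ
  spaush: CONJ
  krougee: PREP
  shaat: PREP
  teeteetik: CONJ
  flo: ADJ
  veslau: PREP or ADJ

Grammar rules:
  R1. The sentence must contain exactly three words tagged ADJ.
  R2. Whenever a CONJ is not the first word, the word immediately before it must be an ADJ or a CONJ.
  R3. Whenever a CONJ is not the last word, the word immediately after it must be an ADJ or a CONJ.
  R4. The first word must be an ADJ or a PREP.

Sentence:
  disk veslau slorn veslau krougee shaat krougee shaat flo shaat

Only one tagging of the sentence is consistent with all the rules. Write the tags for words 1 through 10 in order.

Candidates per position — 1:disk {CONJ,ADJ}; 2:veslau {PREP,ADJ}; 3:slorn {CONJ,ADJ}; 4:veslau {PREP,ADJ}; 5:krougee {PREP}; 6:shaat {PREP}; 7:krougee {PREP}; 8:shaat {PREP}; 9:flo {ADJ}; 10:shaat {PREP}.
If word 1 were CONJ, no tagging could satisfy rule 4; so word 1 is ADJ.
The remaining ambiguous positions (2, 3, 4) are resolved jointly — only one combination satisfies every rule.
So the tagging must be: ADJ PREP ADJ PREP PREP PREP PREP PREP ADJ PREP.
Rule-by-rule: rule 1 satisfied; rule 2 satisfied; rule 3 satisfied; rule 4 satisfied.

ADJ PREP ADJ PREP PREP PREP PREP PREP ADJ PREP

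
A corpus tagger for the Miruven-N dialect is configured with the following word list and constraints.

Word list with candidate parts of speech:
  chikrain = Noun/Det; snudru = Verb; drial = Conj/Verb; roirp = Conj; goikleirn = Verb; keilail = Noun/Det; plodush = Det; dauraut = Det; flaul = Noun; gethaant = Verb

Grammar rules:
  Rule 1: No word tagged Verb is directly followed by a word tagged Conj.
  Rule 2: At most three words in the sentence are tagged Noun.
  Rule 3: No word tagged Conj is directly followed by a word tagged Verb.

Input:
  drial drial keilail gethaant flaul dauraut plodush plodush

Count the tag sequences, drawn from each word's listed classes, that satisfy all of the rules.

4

Candidates per position — 1:drial {Conj,Verb}; 2:drial {Conj,Verb}; 3:keilail {Noun,Det}; 4:gethaant {Verb}; 5:flaul {Noun}; 6:dauraut {Det}; 7:plodush {Det}; 8:plodush {Det}.
There are 8 candidate sequences in total.
The sequences that satisfy every rule: Conj Conj Noun Verb Noun Det Det Det; Conj Conj Det Verb Noun Det Det Det; Verb Verb Noun Verb Noun Det Det Det; Verb Verb Det Verb Noun Det Det Det.
Count = 4.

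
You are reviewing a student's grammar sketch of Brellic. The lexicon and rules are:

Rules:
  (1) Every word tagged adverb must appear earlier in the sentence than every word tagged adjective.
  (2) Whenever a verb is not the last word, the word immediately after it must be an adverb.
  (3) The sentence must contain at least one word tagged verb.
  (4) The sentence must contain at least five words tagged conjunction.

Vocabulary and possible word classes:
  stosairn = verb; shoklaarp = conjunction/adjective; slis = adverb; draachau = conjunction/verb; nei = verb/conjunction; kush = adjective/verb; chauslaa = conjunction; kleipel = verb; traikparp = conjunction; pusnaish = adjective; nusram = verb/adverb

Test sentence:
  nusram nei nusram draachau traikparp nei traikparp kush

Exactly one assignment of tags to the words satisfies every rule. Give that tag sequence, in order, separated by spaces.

Candidates per position — 1:nusram {verb,adverb}; 2:nei {verb,conjunction}; 3:nusram {verb,adverb}; 4:draachau {conjunction,verb}; 5:traikparp {conjunction}; 6:nei {verb,conjunction}; 7:traikparp {conjunction}; 8:kush {adjective,verb}.
Position 1: verb is ruled out by rule 2; that leaves adverb.
Position 2: verb is ruled out by rule 4; that leaves conjunction.
Position 3: verb is ruled out by rule 2; that leaves adverb.
Position 4: verb is ruled out by rule 2; that leaves conjunction.
Position 6: verb is ruled out by rule 2; that leaves conjunction.
Position 8: adjective is ruled out by rule 3; that leaves verb.
So the tagging must be: adverb conjunction adverb conjunction conjunction conjunction conjunction verb.
Checking: rule 1 ok; rule 2 ok; rule 3 ok; rule 4 ok.

adverb conjunction adverb conjunction conjunction conjunction conjunction verb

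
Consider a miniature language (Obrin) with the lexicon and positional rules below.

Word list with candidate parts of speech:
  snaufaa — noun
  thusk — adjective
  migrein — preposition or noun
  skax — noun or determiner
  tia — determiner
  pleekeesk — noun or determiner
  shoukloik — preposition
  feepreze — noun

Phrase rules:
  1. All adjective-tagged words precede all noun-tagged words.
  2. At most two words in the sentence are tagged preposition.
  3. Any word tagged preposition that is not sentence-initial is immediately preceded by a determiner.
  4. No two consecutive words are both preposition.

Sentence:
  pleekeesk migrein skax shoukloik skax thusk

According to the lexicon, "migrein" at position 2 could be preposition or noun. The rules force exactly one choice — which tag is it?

Candidates per position — 1:pleekeesk {noun,determiner}; 2:migrein {preposition,noun}; 3:skax {noun,determiner}; 4:shoukloik {preposition}; 5:skax {noun,determiner}; 6:thusk {adjective}.
Position 1: noun is ruled out by rule 1; that leaves determiner.
Position 2: noun is ruled out by rule 1; that leaves preposition.
Position 3: noun is ruled out by rule 1; that leaves determiner.
Position 5: noun is ruled out by rule 1; that leaves determiner.
That leaves exactly one tagging: determiner preposition determiner preposition determiner adjective.
Checking: rule 1 ✓; rule 2 ✓; rule 3 ✓; rule 4 ✓.

preposition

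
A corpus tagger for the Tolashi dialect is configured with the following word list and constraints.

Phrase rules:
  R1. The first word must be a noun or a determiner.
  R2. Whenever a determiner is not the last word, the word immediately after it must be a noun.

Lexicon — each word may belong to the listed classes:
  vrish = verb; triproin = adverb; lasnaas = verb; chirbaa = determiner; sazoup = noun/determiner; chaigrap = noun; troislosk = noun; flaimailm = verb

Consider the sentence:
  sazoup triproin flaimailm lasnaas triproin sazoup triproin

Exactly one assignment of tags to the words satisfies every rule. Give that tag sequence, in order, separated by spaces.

noun adverb verb verb adverb noun adverb

Candidates per position — 1:sazoup {noun,determiner}; 2:triproin {adverb}; 3:flaimailm {verb}; 4:lasnaas {verb}; 5:triproin {adverb}; 6:sazoup {noun,determiner}; 7:triproin {adverb}.
Position 1: determiner is ruled out by rule 2; that leaves noun.
Position 6: determiner is ruled out by rule 2; that leaves noun.
So the tagging must be: noun adverb verb verb adverb noun adverb.
Rule-by-rule: rule 1 ✓; rule 2 ✓.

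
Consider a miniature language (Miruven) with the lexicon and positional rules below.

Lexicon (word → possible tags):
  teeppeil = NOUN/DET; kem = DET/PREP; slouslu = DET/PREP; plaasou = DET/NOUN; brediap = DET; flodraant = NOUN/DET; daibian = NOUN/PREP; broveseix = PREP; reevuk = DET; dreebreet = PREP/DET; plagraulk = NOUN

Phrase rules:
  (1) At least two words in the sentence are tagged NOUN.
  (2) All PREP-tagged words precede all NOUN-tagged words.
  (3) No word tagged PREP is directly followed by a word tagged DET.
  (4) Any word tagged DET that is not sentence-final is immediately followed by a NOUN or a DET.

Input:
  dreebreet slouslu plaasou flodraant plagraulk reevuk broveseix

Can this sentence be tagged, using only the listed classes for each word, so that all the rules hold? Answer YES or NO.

Candidates per position — 1:dreebreet {PREP,DET}; 2:slouslu {DET,PREP}; 3:plaasou {DET,NOUN}; 4:flodraant {NOUN,DET}; 5:plagraulk {NOUN}; 6:reevuk {DET}; 7:broveseix {PREP}.
Rule 2 cannot be satisfied by any choice of tags from the lexicon.
So there is no consistent tagging.

NO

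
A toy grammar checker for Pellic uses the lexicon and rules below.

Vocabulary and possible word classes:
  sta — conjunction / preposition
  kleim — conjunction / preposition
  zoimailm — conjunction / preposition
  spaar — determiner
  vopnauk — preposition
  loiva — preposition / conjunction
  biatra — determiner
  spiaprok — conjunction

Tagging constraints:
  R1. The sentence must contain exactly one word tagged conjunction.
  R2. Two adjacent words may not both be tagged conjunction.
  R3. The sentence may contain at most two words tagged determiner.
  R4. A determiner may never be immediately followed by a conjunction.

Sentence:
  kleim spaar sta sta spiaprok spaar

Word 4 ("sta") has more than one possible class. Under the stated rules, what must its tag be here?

preposition

Candidates per position — 1:kleim {conjunction,preposition}; 2:spaar {determiner}; 3:sta {conjunction,preposition}; 4:sta {conjunction,preposition}; 5:spiaprok {conjunction}; 6:spaar {determiner}.
Position 1: tagging it conjunction would leave rule 1 unsatisfiable, so it must be preposition.
Position 3: tagging it conjunction would leave rule 1 unsatisfiable, so it must be preposition.
Position 4: tagging it conjunction would leave rule 1 unsatisfiable, so it must be preposition.
The unique satisfying tagging is: preposition determiner preposition preposition conjunction determiner.
Checking: rule 1 ok; rule 2 ok; rule 3 ok; rule 4 ok.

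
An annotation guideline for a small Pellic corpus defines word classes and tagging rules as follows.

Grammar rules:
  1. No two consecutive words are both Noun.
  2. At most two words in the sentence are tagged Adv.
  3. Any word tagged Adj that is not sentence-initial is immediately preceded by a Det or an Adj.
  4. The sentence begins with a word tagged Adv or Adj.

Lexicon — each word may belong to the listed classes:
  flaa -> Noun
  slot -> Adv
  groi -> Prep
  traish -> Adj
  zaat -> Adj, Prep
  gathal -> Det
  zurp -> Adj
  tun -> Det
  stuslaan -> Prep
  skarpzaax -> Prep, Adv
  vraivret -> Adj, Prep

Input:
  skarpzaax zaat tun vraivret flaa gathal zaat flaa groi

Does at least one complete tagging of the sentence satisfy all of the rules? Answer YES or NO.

Candidates per position — 1:skarpzaax {Prep,Adv}; 2:zaat {Adj,Prep}; 3:tun {Det}; 4:vraivret {Adj,Prep}; 5:flaa {Noun}; 6:gathal {Det}; 7:zaat {Adj,Prep}; 8:flaa {Noun}; 9:groi {Prep}.
One satisfying assignment: Adv Prep Det Adj Noun Det Prep Noun Prep.
Verifying each rule — rule 1 satisfied; rule 2 satisfied; rule 3 satisfied; rule 4 satisfied.

YES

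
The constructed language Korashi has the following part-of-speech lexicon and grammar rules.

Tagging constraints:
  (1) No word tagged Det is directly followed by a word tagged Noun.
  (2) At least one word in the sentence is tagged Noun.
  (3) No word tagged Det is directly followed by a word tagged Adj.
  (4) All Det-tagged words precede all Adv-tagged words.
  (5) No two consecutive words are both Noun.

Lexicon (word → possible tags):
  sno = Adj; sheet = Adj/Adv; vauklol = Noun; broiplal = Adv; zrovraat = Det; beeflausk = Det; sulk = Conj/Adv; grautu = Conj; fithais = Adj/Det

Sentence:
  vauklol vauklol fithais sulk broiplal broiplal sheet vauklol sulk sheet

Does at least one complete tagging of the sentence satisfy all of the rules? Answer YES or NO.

NO

Candidates per position — 1:vauklol {Noun}; 2:vauklol {Noun}; 3:fithais {Adj,Det}; 4:sulk {Conj,Adv}; 5:broiplal {Adv}; 6:broiplal {Adv}; 7:sheet {Adj,Adv}; 8:vauklol {Noun}; 9:sulk {Conj,Adv}; 10:sheet {Adj,Adv}.
Rule 5 cannot be satisfied by any choice of tags from the lexicon.
So there is no consistent tagging.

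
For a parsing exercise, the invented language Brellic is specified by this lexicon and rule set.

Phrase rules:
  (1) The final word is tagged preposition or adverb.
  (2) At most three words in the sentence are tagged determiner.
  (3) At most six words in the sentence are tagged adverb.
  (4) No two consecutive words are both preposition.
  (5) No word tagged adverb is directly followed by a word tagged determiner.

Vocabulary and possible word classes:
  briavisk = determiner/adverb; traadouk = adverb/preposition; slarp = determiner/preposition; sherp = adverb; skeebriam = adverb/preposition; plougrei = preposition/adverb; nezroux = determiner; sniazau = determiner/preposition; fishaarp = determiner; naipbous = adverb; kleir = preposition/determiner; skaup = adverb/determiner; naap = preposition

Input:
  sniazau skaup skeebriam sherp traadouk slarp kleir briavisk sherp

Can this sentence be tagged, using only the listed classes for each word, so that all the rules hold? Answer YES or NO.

YES

Candidates per position — 1:sniazau {determiner,preposition}; 2:skaup {adverb,determiner}; 3:skeebriam {adverb,preposition}; 4:sherp {adverb}; 5:traadouk {adverb,preposition}; 6:slarp {determiner,preposition}; 7:kleir {preposition,determiner}; 8:briavisk {determiner,adverb}; 9:sherp {adverb}.
One satisfying assignment: preposition determiner adverb adverb preposition determiner preposition adverb adverb.
Rule-by-rule: rule 1 satisfied; rule 2 satisfied; rule 3 satisfied; rule 4 satisfied; rule 5 satisfied.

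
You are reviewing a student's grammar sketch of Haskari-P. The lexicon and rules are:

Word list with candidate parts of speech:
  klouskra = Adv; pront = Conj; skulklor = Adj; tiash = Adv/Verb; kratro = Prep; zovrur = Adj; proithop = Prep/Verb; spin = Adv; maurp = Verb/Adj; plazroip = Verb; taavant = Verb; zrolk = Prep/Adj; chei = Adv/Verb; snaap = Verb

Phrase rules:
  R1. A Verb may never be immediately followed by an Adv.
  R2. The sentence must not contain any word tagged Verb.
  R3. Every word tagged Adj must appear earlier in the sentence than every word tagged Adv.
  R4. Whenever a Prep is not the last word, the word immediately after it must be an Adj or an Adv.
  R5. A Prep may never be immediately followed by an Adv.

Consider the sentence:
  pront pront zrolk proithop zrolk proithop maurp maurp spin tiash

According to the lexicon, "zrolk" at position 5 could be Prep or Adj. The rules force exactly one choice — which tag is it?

Adj

Candidates per position — 1:pront {Conj}; 2:pront {Conj}; 3:zrolk {Prep,Adj}; 4:proithop {Prep,Verb}; 5:zrolk {Prep,Adj}; 6:proithop {Prep,Verb}; 7:maurp {Verb,Adj}; 8:maurp {Verb,Adj}; 9:spin {Adv}; 10:tiash {Adv,Verb}.
Position 3: Prep is ruled out by rule 4; that leaves Adj.
Position 4: Verb is ruled out by rule 2; that leaves Prep.
Position 5: Prep is ruled out by rule 4; that leaves Adj.
Position 6: Verb is ruled out by rule 2; that leaves Prep.
Position 7: Verb is ruled out by rule 2; that leaves Adj.
Position 8: Verb is ruled out by rule 1; that leaves Adj.
Position 10: Verb is ruled out by rule 2; that leaves Adv.
That leaves exactly one tagging: Conj Conj Adj Prep Adj Prep Adj Adj Adv Adv.
Checking: rule 1 ok; rule 2 ok; rule 3 ok; rule 4 ok; rule 5 ok.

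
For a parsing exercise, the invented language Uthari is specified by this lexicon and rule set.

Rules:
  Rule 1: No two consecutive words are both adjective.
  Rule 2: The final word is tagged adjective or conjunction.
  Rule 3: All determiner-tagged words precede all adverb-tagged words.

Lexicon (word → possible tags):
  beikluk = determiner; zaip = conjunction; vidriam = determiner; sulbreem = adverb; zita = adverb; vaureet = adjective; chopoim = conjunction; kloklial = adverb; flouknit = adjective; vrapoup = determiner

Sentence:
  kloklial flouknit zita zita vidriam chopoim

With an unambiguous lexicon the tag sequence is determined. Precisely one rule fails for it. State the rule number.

Fixed tagging: adverb adjective adverb adverb determiner conjunction.
Applying the rules: R1 ✓, R2 ✓, R3 ✗.
Only rule 3 fails.

3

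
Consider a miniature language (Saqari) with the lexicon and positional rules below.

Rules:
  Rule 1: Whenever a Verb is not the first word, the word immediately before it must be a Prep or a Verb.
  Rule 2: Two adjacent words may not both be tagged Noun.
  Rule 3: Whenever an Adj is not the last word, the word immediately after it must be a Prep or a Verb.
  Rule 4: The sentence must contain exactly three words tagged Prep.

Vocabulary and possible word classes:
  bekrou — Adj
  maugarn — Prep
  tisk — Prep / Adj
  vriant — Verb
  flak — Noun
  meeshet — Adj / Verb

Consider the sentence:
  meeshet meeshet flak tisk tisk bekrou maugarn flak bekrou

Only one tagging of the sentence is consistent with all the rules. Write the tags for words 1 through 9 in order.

Candidates per position — 1:meeshet {Adj,Verb}; 2:meeshet {Adj,Verb}; 3:flak {Noun}; 4:tisk {Prep,Adj}; 5:tisk {Prep,Adj}; 6:bekrou {Adj}; 7:maugarn {Prep}; 8:flak {Noun}; 9:bekrou {Adj}.
If word 2 were Adj, no tagging could satisfy rule 3; so word 2 is Verb.
If word 4 were Adj, no tagging could satisfy rule 4; so word 4 is Prep.
If word 5 were Adj, no tagging could satisfy rule 3; so word 5 is Prep.
If word 1 were Adj, no tagging could satisfy rule 1; so word 1 is Verb.
The unique satisfying tagging is: Verb Verb Noun Prep Prep Adj Prep Noun Adj.
Rule-by-rule: rule 1 ✓; rule 2 ✓; rule 3 ✓; rule 4 ✓.

Verb Verb Noun Prep Prep Adj Prep Noun Adj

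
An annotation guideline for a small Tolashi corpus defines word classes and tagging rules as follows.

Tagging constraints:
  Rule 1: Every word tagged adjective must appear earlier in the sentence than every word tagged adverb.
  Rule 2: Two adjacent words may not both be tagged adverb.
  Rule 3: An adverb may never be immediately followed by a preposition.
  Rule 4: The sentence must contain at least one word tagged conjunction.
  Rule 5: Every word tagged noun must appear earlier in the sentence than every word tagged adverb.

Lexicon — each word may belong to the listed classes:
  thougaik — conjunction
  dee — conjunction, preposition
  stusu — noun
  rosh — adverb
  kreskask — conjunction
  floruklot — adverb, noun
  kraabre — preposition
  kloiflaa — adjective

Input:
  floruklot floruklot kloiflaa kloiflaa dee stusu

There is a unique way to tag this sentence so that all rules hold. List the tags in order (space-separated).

noun noun adjective adjective conjunction noun

Candidates per position — 1:floruklot {adverb,noun}; 2:floruklot {adverb,noun}; 3:kloiflaa {adjective}; 4:kloiflaa {adjective}; 5:dee {conjunction,preposition}; 6:stusu {noun}.
Word 1 cannot be adverb — rule 1 would then fail for every completion. It is noun.
Word 2 cannot be adverb — rule 1 would then fail for every completion. It is noun.
Word 5 cannot be preposition — rule 4 would then fail for every completion. It is conjunction.
The unique satisfying tagging is: noun noun adjective adjective conjunction noun.
Verifying each rule — rule 1 ✓; rule 2 ✓; rule 3 ✓; rule 4 ✓; rule 5 ✓.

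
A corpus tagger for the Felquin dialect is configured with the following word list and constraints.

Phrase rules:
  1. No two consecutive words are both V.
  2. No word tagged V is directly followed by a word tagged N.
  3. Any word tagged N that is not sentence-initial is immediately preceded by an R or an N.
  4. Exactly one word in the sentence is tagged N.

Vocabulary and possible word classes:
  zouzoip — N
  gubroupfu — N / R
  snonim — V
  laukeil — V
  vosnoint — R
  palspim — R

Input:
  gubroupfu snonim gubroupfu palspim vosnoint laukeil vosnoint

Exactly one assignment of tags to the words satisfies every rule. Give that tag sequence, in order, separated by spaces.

Candidates per position — 1:gubroupfu {N,R}; 2:snonim {V}; 3:gubroupfu {N,R}; 4:palspim {R}; 5:vosnoint {R}; 6:laukeil {V}; 7:vosnoint {R}.
At position 3, choosing N makes rule 2 impossible to satisfy; hence R.
At position 1, choosing R makes rule 4 impossible to satisfy; hence N.
The unique satisfying tagging is: N V R R R V R.
Check: rule 1 ✓; rule 2 ✓; rule 3 ✓; rule 4 ✓.

N V R R R V R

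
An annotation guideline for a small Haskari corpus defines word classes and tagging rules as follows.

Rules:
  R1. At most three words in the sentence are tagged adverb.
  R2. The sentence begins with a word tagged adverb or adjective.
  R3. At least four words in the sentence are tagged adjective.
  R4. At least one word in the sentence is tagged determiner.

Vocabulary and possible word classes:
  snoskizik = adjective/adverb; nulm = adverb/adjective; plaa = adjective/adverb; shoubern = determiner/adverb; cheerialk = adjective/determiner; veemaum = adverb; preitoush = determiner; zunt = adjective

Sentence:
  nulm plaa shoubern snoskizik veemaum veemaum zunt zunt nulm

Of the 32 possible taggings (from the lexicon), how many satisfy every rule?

Candidates per position — 1:nulm {adverb,adjective}; 2:plaa {adjective,adverb}; 3:shoubern {determiner,adverb}; 4:snoskizik {adjective,adverb}; 5:veemaum {adverb}; 6:veemaum {adverb}; 7:zunt {adjective}; 8:zunt {adjective}; 9:nulm {adverb,adjective}.
There are 32 candidate sequences in total.
The sequences that satisfy every rule: adverb adjective determiner adjective adverb adverb adjective adjective adjective; adjective adjective determiner adjective adverb adverb adjective adjective adverb; adjective adjective determiner adjective adverb adverb adjective adjective adjective; adjective adjective determiner adverb adverb adverb adjective adjective adjective; adjective adverb determiner adjective adverb adverb adjective adjective adjective.
Count = 5.

5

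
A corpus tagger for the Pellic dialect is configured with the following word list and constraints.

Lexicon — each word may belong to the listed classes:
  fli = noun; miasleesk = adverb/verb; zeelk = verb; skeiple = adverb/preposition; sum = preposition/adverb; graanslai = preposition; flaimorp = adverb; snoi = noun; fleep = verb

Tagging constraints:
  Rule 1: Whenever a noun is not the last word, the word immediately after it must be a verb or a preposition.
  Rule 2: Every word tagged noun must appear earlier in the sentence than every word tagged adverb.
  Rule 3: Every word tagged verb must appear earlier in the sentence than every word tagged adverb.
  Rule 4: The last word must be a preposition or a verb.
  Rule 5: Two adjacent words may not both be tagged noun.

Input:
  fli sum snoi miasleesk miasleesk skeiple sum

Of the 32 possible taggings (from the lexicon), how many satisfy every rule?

Candidates per position — 1:fli {noun}; 2:sum {preposition,adverb}; 3:snoi {noun}; 4:miasleesk {adverb,verb}; 5:miasleesk {adverb,verb}; 6:skeiple {adverb,preposition}; 7:sum {preposition,adverb}.
There are 32 candidate sequences in total.
The sequences that satisfy every rule: noun preposition noun verb adverb adverb preposition; noun preposition noun verb adverb preposition preposition; noun preposition noun verb verb adverb preposition; noun preposition noun verb verb preposition preposition.
Count = 4.

4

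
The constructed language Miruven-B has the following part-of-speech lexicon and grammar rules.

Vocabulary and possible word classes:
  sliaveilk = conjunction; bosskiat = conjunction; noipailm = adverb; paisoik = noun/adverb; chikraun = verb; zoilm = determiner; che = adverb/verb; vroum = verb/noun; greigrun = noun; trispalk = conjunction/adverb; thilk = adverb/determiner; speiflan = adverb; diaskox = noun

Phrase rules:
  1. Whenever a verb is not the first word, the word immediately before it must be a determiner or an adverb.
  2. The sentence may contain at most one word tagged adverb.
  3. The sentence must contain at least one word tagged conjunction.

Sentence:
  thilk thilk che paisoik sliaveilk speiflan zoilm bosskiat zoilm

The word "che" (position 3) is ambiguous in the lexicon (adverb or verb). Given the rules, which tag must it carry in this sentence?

verb

Candidates per position — 1:thilk {adverb,determiner}; 2:thilk {adverb,determiner}; 3:che {adverb,verb}; 4:paisoik {noun,adverb}; 5:sliaveilk {conjunction}; 6:speiflan {adverb}; 7:zoilm {determiner}; 8:bosskiat {conjunction}; 9:zoilm {determiner}.
At position 1, choosing adverb makes rule 2 impossible to satisfy; hence determiner.
At position 2, choosing adverb makes rule 2 impossible to satisfy; hence determiner.
At position 3, choosing adverb makes rule 2 impossible to satisfy; hence verb.
At position 4, choosing adverb makes rule 2 impossible to satisfy; hence noun.
So the tagging must be: determiner determiner verb noun conjunction adverb determiner conjunction determiner.
Verifying each rule — rule 1 satisfied; rule 2 satisfied; rule 3 satisfied.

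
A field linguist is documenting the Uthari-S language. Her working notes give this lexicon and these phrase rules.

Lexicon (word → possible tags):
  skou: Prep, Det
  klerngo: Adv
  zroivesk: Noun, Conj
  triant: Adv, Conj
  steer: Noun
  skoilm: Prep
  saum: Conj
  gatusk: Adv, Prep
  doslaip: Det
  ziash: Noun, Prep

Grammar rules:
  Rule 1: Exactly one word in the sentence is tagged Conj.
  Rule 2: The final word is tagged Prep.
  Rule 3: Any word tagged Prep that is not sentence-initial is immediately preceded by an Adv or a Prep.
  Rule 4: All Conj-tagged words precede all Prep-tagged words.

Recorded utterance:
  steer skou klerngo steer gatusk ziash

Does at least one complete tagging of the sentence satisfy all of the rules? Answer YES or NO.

NO

Candidates per position — 1:steer {Noun}; 2:skou {Prep,Det}; 3:klerngo {Adv}; 4:steer {Noun}; 5:gatusk {Adv,Prep}; 6:ziash {Noun,Prep}.
Rule 1 cannot be satisfied by any choice of tags from the lexicon.
So there is no consistent tagging.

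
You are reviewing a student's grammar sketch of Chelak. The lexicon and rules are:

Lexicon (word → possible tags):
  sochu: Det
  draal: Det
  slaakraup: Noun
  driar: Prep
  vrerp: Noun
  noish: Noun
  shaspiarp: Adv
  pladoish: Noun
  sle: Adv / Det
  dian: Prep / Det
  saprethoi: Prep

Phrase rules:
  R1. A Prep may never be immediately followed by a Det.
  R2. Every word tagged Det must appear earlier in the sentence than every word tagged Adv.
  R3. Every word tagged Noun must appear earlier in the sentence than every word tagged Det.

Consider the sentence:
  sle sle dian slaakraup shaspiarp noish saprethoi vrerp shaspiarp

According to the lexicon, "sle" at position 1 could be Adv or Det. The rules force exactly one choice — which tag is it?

Adv

Candidates per position — 1:sle {Adv,Det}; 2:sle {Adv,Det}; 3:dian {Prep,Det}; 4:slaakraup {Noun}; 5:shaspiarp {Adv}; 6:noish {Noun}; 7:saprethoi {Prep}; 8:vrerp {Noun}; 9:shaspiarp {Adv}.
Position 1: tagging it Det would leave rule 3 unsatisfiable, so it must be Adv.
Position 2: tagging it Det would leave rule 2 unsatisfiable, so it must be Adv.
Position 3: tagging it Det would leave rule 2 unsatisfiable, so it must be Prep.
So the tagging must be: Adv Adv Prep Noun Adv Noun Prep Noun Adv.
Rule-by-rule: rule 1 ok; rule 2 ok; rule 3 ok.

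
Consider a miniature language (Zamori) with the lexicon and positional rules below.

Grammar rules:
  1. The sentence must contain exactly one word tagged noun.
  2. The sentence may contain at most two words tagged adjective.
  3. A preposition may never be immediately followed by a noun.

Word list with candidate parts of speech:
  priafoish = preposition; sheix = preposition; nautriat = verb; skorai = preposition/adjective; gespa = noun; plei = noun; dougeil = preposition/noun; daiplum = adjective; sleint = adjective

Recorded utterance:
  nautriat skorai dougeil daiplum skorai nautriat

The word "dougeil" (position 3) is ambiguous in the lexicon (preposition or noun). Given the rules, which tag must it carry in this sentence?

Candidates per position — 1:nautriat {verb}; 2:skorai {preposition,adjective}; 3:dougeil {preposition,noun}; 4:daiplum {adjective}; 5:skorai {preposition,adjective}; 6:nautriat {verb}.
If word 3 were preposition, no tagging could satisfy rule 1; so word 3 is noun.
If word 2 were preposition, no tagging could satisfy rule 3; so word 2 is adjective.
If word 5 were adjective, no tagging could satisfy rule 2; so word 5 is preposition.
The only consistent sequence is: verb adjective noun adjective preposition verb.
Checking: rule 1 satisfied; rule 2 satisfied; rule 3 satisfied.

noun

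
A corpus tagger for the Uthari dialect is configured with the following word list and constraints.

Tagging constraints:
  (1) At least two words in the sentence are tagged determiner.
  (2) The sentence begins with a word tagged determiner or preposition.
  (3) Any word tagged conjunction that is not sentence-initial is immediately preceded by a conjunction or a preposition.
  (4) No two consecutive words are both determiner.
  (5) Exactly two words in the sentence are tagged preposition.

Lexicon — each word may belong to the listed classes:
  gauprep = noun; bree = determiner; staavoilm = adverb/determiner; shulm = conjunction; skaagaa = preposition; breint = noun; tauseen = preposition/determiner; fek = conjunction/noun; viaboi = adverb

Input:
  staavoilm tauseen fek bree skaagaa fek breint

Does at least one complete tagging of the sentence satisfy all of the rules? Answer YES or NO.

Candidates per position — 1:staavoilm {adverb,determiner}; 2:tauseen {preposition,determiner}; 3:fek {conjunction,noun}; 4:bree {determiner}; 5:skaagaa {preposition}; 6:fek {conjunction,noun}; 7:breint {noun}.
One satisfying assignment: determiner preposition conjunction determiner preposition noun noun.
Check: rule 1 satisfied; rule 2 satisfied; rule 3 satisfied; rule 4 satisfied; rule 5 satisfied.

YES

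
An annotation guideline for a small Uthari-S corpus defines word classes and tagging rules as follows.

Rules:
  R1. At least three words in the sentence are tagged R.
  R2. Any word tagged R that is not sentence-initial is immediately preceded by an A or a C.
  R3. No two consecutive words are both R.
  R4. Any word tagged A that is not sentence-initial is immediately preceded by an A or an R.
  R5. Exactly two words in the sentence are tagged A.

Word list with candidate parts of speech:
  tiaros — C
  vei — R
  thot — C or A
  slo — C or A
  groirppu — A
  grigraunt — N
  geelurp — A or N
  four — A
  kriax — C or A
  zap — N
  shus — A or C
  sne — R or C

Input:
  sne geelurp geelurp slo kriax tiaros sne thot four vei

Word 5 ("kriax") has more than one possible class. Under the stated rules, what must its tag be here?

Candidates per position — 1:sne {R,C}; 2:geelurp {A,N}; 3:geelurp {A,N}; 4:slo {C,A}; 5:kriax {C,A}; 6:tiaros {C}; 7:sne {R,C}; 8:thot {C,A}; 9:four {A}; 10:vei {R}.
Position 1: tagging it C would leave rule 1 unsatisfiable, so it must be R.
Position 7: tagging it C would leave rule 1 unsatisfiable, so it must be R.
Position 8: tagging it C would leave rule 4 unsatisfiable, so it must be A.
Position 2: tagging it A would leave rule 5 unsatisfiable, so it must be N.
Position 3: tagging it A would leave rule 4 unsatisfiable, so it must be N.
Position 4: tagging it A would leave rule 4 unsatisfiable, so it must be C.
Position 5: tagging it A would leave rule 4 unsatisfiable, so it must be C.
So the tagging must be: R N N C C C R A A R.
Checking: rule 1 satisfied; rule 2 satisfied; rule 3 satisfied; rule 4 satisfied; rule 5 satisfied.

C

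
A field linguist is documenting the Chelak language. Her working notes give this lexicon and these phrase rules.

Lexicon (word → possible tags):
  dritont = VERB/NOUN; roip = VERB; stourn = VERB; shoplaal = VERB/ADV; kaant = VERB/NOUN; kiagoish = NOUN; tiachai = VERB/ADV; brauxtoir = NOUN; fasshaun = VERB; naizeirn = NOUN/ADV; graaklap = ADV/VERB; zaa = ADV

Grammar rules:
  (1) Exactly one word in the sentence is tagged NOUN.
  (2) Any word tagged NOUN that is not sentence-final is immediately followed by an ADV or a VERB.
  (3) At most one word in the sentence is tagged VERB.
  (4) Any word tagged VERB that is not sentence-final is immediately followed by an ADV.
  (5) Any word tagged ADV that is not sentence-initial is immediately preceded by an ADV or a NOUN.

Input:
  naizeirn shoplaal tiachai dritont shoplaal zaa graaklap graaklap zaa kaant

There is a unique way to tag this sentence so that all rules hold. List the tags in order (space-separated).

ADV ADV ADV NOUN ADV ADV ADV ADV ADV VERB

Candidates per position — 1:naizeirn {NOUN,ADV}; 2:shoplaal {VERB,ADV}; 3:tiachai {VERB,ADV}; 4:dritont {VERB,NOUN}; 5:shoplaal {VERB,ADV}; 6:zaa {ADV}; 7:graaklap {ADV,VERB}; 8:graaklap {ADV,VERB}; 9:zaa {ADV}; 10:kaant {VERB,NOUN}.
Position 3: VERB is ruled out by rule 4; that leaves ADV.
Position 4: VERB is ruled out by rule 5; that leaves NOUN.
Position 5: VERB is ruled out by rule 5; that leaves ADV.
Position 7: VERB is ruled out by rule 5; that leaves ADV.
Position 8: VERB is ruled out by rule 5; that leaves ADV.
Position 10: NOUN is ruled out by rule 1; that leaves VERB.
Position 1: NOUN is ruled out by rule 1; that leaves ADV.
Position 2: VERB is ruled out by rule 3; that leaves ADV.
The unique satisfying tagging is: ADV ADV ADV NOUN ADV ADV ADV ADV ADV VERB.
Rule-by-rule: rule 1 ✓; rule 2 ✓; rule 3 ✓; rule 4 ✓; rule 5 ✓.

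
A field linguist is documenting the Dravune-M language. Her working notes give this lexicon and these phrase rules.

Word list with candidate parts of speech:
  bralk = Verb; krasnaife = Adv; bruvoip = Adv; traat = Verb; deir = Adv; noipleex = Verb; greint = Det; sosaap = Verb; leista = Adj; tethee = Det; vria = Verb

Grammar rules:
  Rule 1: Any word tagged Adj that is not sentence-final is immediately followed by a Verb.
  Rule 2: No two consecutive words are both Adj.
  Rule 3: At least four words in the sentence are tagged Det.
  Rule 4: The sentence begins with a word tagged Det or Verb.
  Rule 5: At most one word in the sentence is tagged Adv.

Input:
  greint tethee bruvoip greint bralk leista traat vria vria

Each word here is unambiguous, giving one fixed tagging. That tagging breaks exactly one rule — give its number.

Fixed tagging: Det Det Adv Det Verb Adj Verb Verb Verb.
Checking each rule: R1 ✓, R2 ✓, R3 ✗, R4 ✓, R5 ✓.
Only rule 3 fails.

3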